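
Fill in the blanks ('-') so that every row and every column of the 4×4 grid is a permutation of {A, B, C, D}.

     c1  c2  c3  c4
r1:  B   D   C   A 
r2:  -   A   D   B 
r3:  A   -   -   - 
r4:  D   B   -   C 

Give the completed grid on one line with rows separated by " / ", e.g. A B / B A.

B D C A / C A D B / A C B D / D B A C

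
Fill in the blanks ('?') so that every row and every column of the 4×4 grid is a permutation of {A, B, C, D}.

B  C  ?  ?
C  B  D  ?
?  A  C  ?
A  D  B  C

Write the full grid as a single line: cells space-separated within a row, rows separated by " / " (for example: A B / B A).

(r1,c3): row 1 has {B,C}; column 3 has {B,C,D}, so it must be A.
(r1,c4): row 1 has {A,B,C}; column 4 has {C}, so it must be D.
(r2,c4): row 2 has {B,C,D}; column 4 has {C,D}, so it must be A.
(r3,c1): row 3 has {A,C}; column 1 has {A,B,C}, so it must be D.
(r3,c4): row 3 has {A,C,D}; column 4 has {A,C,D}, so it must be B.

B C A D / C B D A / D A C B / A D B C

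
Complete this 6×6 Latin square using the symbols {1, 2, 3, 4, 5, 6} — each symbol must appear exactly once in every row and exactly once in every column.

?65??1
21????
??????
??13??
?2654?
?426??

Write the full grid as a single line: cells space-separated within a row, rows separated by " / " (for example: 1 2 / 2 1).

4 6 5 2 3 1 / 2 1 3 4 5 6 / 5 3 4 1 6 2 / 6 5 1 3 2 4 / 1 2 6 5 4 3 / 3 4 2 6 1 5

(r2,c4) = 4
(r4,c2) = 5
(r5,c6) = 3
(r6,c6) = 5
(r1,c4) = 2
(r1,c5) = 3
(r2,c3) = 3
(r2,c6) = 6
(r3,c2) = 3
(r3,c3) = 4
(r3,c4) = 1
(r3,c6) = 2
(r4,c6) = 4
(r5,c1) = 1
(r6,c1) = 3
(r6,c5) = 1
(r1,c1) = 4
(r2,c5) = 5
(r3,c5) = 6
(r4,c1) = 6
(r4,c5) = 2
(r3,c1) = 5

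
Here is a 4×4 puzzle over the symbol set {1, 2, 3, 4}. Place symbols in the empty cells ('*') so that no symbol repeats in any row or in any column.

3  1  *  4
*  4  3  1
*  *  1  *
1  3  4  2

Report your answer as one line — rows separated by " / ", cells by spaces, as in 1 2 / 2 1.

Cell (r1,c3): row 1 has {1,3,4}; column 3 has {1,3,4} → 2.
Cell (r2,c1): row 2 has {1,3,4}; column 1 has {1,3} → 2.
Cell (r3,c1): row 3 has {1}; column 1 has {1,2,3} → 4.
Cell (r3,c2): row 3 has {1,4}; column 2 has {1,3,4} → 2.
Cell (r3,c4): row 3 has {1,2,4}; column 4 has {1,2,4} → 3.

3 1 2 4 / 2 4 3 1 / 4 2 1 3 / 1 3 4 2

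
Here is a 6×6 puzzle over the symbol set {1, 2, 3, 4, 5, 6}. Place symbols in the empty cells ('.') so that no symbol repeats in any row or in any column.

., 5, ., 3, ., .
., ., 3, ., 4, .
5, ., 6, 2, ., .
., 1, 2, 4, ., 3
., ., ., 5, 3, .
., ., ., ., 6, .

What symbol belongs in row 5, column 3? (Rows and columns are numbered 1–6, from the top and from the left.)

At row 3, column 5: row 3 has {2,5,6}; column 5 has {3,4,6}; that leaves 1.
At row 3, column 6: row 3 has {1,2,5,6}; column 6 has {3}; that leaves 4.
At row 4, column 1: row 4 has {1,2,3,4}; column 1 has {5}; that leaves 6.
At row 4, column 5: row 4 has {1,2,3,4,6}; column 5 has {1,3,4,6}; that leaves 5.
At row 6, column 4: row 6 has {6}; column 4 has {2,3,4,5}; that leaves 1.
At row 1, column 5: row 1 has {3,5}; column 5 has {1,3,4,5,6}; that leaves 2.
At row 2, column 4: row 2 has {3,4}; column 4 has {1,2,3,4,5}; that leaves 6.
At row 3, column 2: row 3 has {1,2,4,5,6}; column 2 has {1,5}; that leaves 3.
At row 2, column 2: row 2 has {3,4,6}; column 2 has {1,3,5}; that leaves 2.
At row 6, column 2: row 6 has {1,6}; column 2 has {1,2,3,5}; that leaves 4.
At row 6, column 3: row 6 has {1,4,6}; column 3 has {2,3,6}; that leaves 5.
At row 6, column 6: row 6 has {1,4,5,6}; column 6 has {3,4}; that leaves 2.
At row 2, column 1: row 2 has {2,3,4,6}; column 1 has {5,6}; that leaves 1.
At row 2, column 6: row 2 has {1,2,3,4,6}; column 6 has {2,3,4}; that leaves 5.
At row 5, column 2: row 5 has {3,5}; column 2 has {1,2,3,4,5}; that leaves 6.
At row 5, column 6: row 5 has {3,5,6}; column 6 has {2,3,4,5}; that leaves 1.
At row 6, column 1: row 6 has {1,2,4,5,6}; column 1 has {1,5,6}; that leaves 3.
At row 1, column 1: row 1 has {2,3,5}; column 1 has {1,3,5,6}; that leaves 4.
At row 1, column 3: row 1 has {2,3,4,5}; column 3 has {2,3,5,6}; that leaves 1.
At row 1, column 6: row 1 has {1,2,3,4,5}; column 6 has {1,2,3,4,5}; that leaves 6.
At row 5, column 1: row 5 has {1,3,5,6}; column 1 has {1,3,4,5,6}; that leaves 2.
At row 5, column 3: row 5 has {1,2,3,5,6}; column 3 has {1,2,3,5,6}; that leaves 4.

4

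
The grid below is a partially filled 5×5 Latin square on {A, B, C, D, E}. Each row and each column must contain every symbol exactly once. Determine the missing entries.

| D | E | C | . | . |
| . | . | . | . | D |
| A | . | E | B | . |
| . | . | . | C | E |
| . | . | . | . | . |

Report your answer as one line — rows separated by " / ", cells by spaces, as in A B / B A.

At row 1, column 4: row 1 has {C,D,E}; column 4 has {B,C}; that leaves A.
At row 1, column 5: row 1 has {A,C,D,E}; column 5 has {D,E}; that leaves B.
At row 2, column 4: row 2 has {D}; column 4 has {A,B,C}; that leaves E.
At row 3, column 5: row 3 has {A,B,E}; column 5 has {B,D,E}; that leaves C.
At row 4, column 1: row 4 has {C,E}; column 1 has {A,D}; that leaves B.
At row 5, column 4: row 5 is empty so far; column 4 has {A,B,C,E}; that leaves D.
At row 5, column 5: row 5 has {D}; column 5 has {B,C,D,E}; that leaves A.
At row 2, column 1: row 2 has {D,E}; column 1 has {A,B,D}; that leaves C.
At row 3, column 2: row 3 has {A,B,C,E}; column 2 has {E}; that leaves D.
At row 4, column 2: row 4 has {B,C,E}; column 2 has {D,E}; that leaves A.
At row 4, column 3: row 4 has {A,B,C,E}; column 3 has {C,E}; that leaves D.
At row 5, column 1: row 5 has {A,D}; column 1 has {A,B,C,D}; that leaves E.
At row 5, column 3: row 5 has {A,D,E}; column 3 has {C,D,E}; that leaves B.
At row 2, column 2: row 2 has {C,D,E}; column 2 has {A,D,E}; that leaves B.
At row 2, column 3: row 2 has {B,C,D,E}; column 3 has {B,C,D,E}; that leaves A.
At row 5, column 2: row 5 has {A,B,D,E}; column 2 has {A,B,D,E}; that leaves C.

D E C A B / C B A E D / A D E B C / B A D C E / E C B D A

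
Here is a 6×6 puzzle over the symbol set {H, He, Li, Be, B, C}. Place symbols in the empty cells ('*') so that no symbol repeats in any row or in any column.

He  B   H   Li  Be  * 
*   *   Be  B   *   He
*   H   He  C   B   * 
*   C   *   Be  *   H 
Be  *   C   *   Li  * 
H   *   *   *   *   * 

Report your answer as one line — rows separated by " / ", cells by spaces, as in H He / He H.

He B H Li Be C / C Li Be B H He / Li H He C B Be / B C Li Be He H / Be He C H Li B / H Be B He C Li

row 1 has {H,He,Li,Be,B}; column 6 has {H,He} — only C is left for (r1,c6).
row 2 has {He,Be,B}; column 2 has {H,B,C} — only Li is left for (r2,c2).
row 3 has {H,He,B,C}; column 1 has {H,He,Be} — only Li is left for (r3,c1).
row 3 has {H,He,Li,B,C}; column 6 has {H,He,C} — only Be is left for (r3,c6).
row 4 has {H,Be,C}; column 1 has {H,He,Li,Be} — only B is left for (r4,c1).
row 4 has {H,Be,B,C}; column 3 has {H,He,Be,C} — only Li is left for (r4,c3).
row 4 has {H,Li,Be,B,C}; column 5 has {Li,Be,B} — only He is left for (r4,c5).
row 5 has {Li,Be,C}; column 2 has {H,Li,B,C} — only He is left for (r5,c2).
row 5 has {He,Li,Be,C}; column 4 has {Li,Be,B,C} — only H is left for (r5,c4).
row 5 has {H,He,Li,Be,C}; column 6 has {H,He,Be,C} — only B is left for (r5,c6).
row 6 has {H}; column 2 has {H,He,Li,B,C} — only Be is left for (r6,c2).
row 6 has {H,Be}; column 3 has {H,He,Li,Be,C} — only B is left for (r6,c3).
row 6 has {H,Be,B}; column 4 has {H,Li,Be,B,C} — only He is left for (r6,c4).
row 6 has {H,He,Be,B}; column 5 has {He,Li,Be,B} — only C is left for (r6,c5).
row 6 has {H,He,Be,B,C}; column 6 has {H,He,Be,B,C} — only Li is left for (r6,c6).
row 2 has {He,Li,Be,B}; column 1 has {H,He,Li,Be,B} — only C is left for (r2,c1).
row 2 has {He,Li,Be,B,C}; column 5 has {He,Li,Be,B,C} — only H is left for (r2,c5).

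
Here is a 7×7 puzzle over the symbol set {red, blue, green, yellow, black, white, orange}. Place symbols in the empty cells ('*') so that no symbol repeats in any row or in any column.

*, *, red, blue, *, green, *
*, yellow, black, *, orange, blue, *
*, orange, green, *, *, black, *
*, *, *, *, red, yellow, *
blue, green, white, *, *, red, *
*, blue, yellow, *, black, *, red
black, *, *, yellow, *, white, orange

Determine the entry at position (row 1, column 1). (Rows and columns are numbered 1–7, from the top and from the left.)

orange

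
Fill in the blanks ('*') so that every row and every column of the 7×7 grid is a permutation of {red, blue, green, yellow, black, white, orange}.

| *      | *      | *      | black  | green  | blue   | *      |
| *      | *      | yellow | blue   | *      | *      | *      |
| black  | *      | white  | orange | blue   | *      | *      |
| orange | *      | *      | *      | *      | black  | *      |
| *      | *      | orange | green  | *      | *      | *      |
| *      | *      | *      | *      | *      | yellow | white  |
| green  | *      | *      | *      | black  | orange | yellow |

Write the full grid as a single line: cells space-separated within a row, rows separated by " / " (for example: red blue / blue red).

(r1,c3) = red
(r1,c7) = orange
(r6,c4) = red
(r6,c5) = orange
(r7,c3) = blue
(r7,c4) = white
(r4,c3) = green
(r4,c4) = yellow
(r6,c1) = blue
(r6,c3) = black
(r7,c2) = red
(r6,c2) = green
(r3,c2) = yellow
(r1,c2) = white
(r4,c2) = blue
(r4,c7) = red
(r5,c2) = black
(r5,c7) = blue
(r1,c1) = yellow
(r2,c2) = orange
(r3,c7) = green
(r4,c5) = white
(r2,c5) = red
(r2,c7) = black
(r3,c6) = red
(r5,c5) = yellow
(r5,c6) = white
(r2,c1) = white
(r2,c6) = green
(r5,c1) = red

yellow white red black green blue orange / white orange yellow blue red green black / black yellow white orange blue red green / orange blue green yellow white black red / red black orange green yellow white blue / blue green black red orange yellow white / green red blue white black orange yellow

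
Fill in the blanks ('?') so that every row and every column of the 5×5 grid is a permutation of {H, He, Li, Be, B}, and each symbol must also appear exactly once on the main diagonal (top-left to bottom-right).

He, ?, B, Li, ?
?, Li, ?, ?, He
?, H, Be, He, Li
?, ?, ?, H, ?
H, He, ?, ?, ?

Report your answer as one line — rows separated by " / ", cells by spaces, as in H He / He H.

He Be B Li H / Be Li H B He / B H Be He Li / Li B He H Be / H He Li Be B

(r1,c2): row 1 has {He,Li,B}; column 2 has {H,He,Li}, so it must be Be.
(r1,c5): row 1 has {He,Li,Be,B}; column 5 has {He,Li}, so it must be H.
(r2,c3): row 2 has {He,Li}; column 3 has {Be,B}, so it must be H.
(r3,c1): row 3 has {H,He,Li,Be}; column 1 has {H,He}, so it must be B.
(r4,c2): row 4 has {H}; column 2 has {H,He,Li,Be}, so it must be B.
(r4,c5): row 4 has {H,B}; column 5 has {H,He,Li}, so it must be Be.
(r5,c3): row 5 has {H,He}; column 3 has {H,Be,B}, so it must be Li.
(r5,c5): row 5 has {H,He,Li}; column 5 has {H,He,Li,Be}; the diagonal has {H,He,Li,Be}, so it must be B.
(r2,c1): row 2 has {H,He,Li}; column 1 has {H,He,B}, so it must be Be.
(r2,c4): row 2 has {H,He,Li,Be}; column 4 has {H,He,Li}, so it must be B.
(r4,c1): row 4 has {H,Be,B}; column 1 has {H,He,Be,B}, so it must be Li.
(r4,c3): row 4 has {H,Li,Be,B}; column 3 has {H,Li,Be,B}, so it must be He.
(r5,c4): row 5 has {H,He,Li,B}; column 4 has {H,He,Li,B}, so it must be Be.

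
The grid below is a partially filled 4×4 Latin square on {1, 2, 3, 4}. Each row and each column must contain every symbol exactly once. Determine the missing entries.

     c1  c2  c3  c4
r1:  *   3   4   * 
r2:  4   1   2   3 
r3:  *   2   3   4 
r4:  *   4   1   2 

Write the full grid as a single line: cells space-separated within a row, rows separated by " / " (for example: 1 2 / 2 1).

At row 1, column 4: row 1 has {3,4}; column 4 has {2,3,4}; that leaves 1.
At row 3, column 1: row 3 has {2,3,4}; column 1 has {4}; that leaves 1.
At row 4, column 1: row 4 has {1,2,4}; column 1 has {1,4}; that leaves 3.
At row 1, column 1: row 1 has {1,3,4}; column 1 has {1,3,4}; that leaves 2.

2 3 4 1 / 4 1 2 3 / 1 2 3 4 / 3 4 1 2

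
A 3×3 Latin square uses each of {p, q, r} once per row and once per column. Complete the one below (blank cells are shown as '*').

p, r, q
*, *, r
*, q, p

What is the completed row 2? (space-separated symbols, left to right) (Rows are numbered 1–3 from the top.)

q p r

row 2 has {r}; column 1 has {p} — only q is left for (r2,c1).
row 2 has {q,r}; column 2 has {q,r} — only p is left for (r2,c2).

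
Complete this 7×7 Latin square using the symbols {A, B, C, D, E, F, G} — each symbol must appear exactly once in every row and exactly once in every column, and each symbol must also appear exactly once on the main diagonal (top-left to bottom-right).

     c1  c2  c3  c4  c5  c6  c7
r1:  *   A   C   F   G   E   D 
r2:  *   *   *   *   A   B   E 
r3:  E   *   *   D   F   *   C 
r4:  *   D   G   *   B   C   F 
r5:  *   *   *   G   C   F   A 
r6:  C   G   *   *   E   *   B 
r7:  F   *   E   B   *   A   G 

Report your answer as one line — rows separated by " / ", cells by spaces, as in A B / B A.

B A C F G E D / G F D C A B E / E B A D F G C / A D G E B C F / D E B G C F A / C G F A E D B / F C E B D A G

(r1,c1) = B
(r2,c2) = F
(r2,c3) = D
(r2,c4) = C
(r3,c2) = B
(r3,c3) = A
(r3,c6) = G
(r4,c1) = A
(r4,c4) = E
(r5,c1) = D
(r5,c2) = E
(r5,c3) = B
(r6,c3) = F
(r6,c4) = A
(r6,c6) = D
(r7,c2) = C
(r7,c5) = D
(r2,c1) = G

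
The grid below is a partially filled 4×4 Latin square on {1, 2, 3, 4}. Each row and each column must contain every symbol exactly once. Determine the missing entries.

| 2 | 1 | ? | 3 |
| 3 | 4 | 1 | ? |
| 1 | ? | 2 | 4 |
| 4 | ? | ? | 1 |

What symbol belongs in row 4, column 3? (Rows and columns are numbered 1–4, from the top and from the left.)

3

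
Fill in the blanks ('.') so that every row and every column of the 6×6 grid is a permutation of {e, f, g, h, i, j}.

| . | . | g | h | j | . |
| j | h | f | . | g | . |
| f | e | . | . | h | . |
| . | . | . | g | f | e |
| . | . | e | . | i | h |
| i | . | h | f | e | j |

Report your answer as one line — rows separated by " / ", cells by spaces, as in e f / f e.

(r1,c1) = e
(r2,c6) = i
(r3,c6) = g
(r4,c1) = h
(r5,c1) = g
(r5,c4) = j
(r6,c2) = g
(r1,c6) = f
(r2,c4) = e
(r3,c4) = i
(r5,c2) = f
(r1,c2) = i
(r3,c3) = j
(r4,c2) = j
(r4,c3) = i

e i g h j f / j h f e g i / f e j i h g / h j i g f e / g f e j i h / i g h f e j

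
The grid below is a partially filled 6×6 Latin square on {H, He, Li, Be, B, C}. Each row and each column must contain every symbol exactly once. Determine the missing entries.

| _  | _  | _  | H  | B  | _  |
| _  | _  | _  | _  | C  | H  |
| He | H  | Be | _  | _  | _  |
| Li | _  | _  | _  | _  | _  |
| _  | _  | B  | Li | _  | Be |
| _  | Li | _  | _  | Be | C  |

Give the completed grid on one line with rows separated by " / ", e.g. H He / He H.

C Be He H B Li / Be He Li B C H / He H Be C Li B / Li B C Be H He / H C B Li He Be / B Li H He Be C

row 3 has {H,He,Be}; column 5 has {Be,B,C} — only Li is left for (r3,c5).
row 3 has {H,He,Li,Be}; column 6 has {H,Be,C} — only B is left for (r3,c6).
row 4 has {Li}; column 6 has {H,Be,B,C} — only He is left for (r4,c6).
row 1 has {H,B}; column 6 has {H,He,Be,B,C} — only Li is left for (r1,c6).
row 3 has {H,He,Li,Be,B}; column 4 has {H,Li} — only C is left for (r3,c4).
row 4 has {He,Li}; column 5 has {Li,Be,B,C} — only H is left for (r4,c5).
row 5 has {Li,Be,B}; column 5 has {H,Li,Be,B,C} — only He is left for (r5,c5).
row 4 has {H,He,Li}; column 3 has {Be,B} — only C is left for (r4,c3).
row 5 has {He,Li,Be,B}; column 2 has {H,Li} — only C is left for (r5,c2).
row 1 has {H,Li,B}; column 3 has {Be,B,C} — only He is left for (r1,c3).
row 2 has {H,C}; column 3 has {He,Be,B,C} — only Li is left for (r2,c3).
row 5 has {He,Li,Be,B,C}; column 1 has {He,Li} — only H is left for (r5,c1).
row 6 has {Li,Be,C}; column 1 has {H,He,Li} — only B is left for (r6,c1).
row 6 has {Li,Be,B,C}; column 3 has {He,Li,Be,B,C} — only H is left for (r6,c3).
row 6 has {H,Li,Be,B,C}; column 4 has {H,Li,C} — only He is left for (r6,c4).
row 1 has {H,He,Li,B}; column 2 has {H,Li,C} — only Be is left for (r1,c2).
row 2 has {H,Li,C}; column 1 has {H,He,Li,B} — only Be is left for (r2,c1).
row 2 has {H,Li,Be,C}; column 4 has {H,He,Li,C} — only B is left for (r2,c4).
row 4 has {H,He,Li,C}; column 2 has {H,Li,Be,C} — only B is left for (r4,c2).
row 4 has {H,He,Li,B,C}; column 4 has {H,He,Li,B,C} — only Be is left for (r4,c4).
row 1 has {H,He,Li,Be,B}; column 1 has {H,He,Li,Be,B} — only C is left for (r1,c1).
row 2 has {H,Li,Be,B,C}; column 2 has {H,Li,Be,B,C} — only He is left for (r2,c2).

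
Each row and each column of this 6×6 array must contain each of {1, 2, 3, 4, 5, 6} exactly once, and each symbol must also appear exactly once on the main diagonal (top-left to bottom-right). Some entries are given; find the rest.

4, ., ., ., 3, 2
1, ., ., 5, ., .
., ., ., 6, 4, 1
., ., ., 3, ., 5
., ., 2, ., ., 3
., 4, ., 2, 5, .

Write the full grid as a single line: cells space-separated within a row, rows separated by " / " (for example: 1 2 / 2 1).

row 1 has {2,3,4}; column 4 has {2,3,5,6} — only 1 is left for (r1,c4).
row 3 has {1,4,6}; column 3 has {2}; the diagonal has {3,4} — only 5 is left for (r3,c3).
row 5 has {2,3}; column 4 has {1,2,3,5,6} — only 4 is left for (r5,c4).
row 6 has {2,4,5}; column 6 has {1,2,3,5}; the diagonal has {3,4,5} — only 6 is left for (r6,c6).
row 1 has {1,2,3,4}; column 3 has {2,5} — only 6 is left for (r1,c3).
row 2 has {1,5}; column 2 has {4}; the diagonal has {3,4,5,6} — only 2 is left for (r2,c2).
row 2 has {1,2,5}; column 5 has {3,4,5} — only 6 is left for (r2,c5).
row 2 has {1,2,5,6}; column 6 has {1,2,3,5,6} — only 4 is left for (r2,c6).
row 3 has {1,4,5,6}; column 2 has {2,4} — only 3 is left for (r3,c2).
row 5 has {2,3,4}; column 5 has {3,4,5,6}; the diagonal has {2,3,4,5,6} — only 1 is left for (r5,c5).
row 6 has {2,4,5,6}; column 1 has {1,4} — only 3 is left for (r6,c1).
row 6 has {2,3,4,5,6}; column 3 has {2,5,6} — only 1 is left for (r6,c3).
row 1 has {1,2,3,4,6}; column 2 has {2,3,4} — only 5 is left for (r1,c2).
row 2 has {1,2,4,5,6}; column 3 has {1,2,5,6} — only 3 is left for (r2,c3).
row 3 has {1,3,4,5,6}; column 1 has {1,3,4} — only 2 is left for (r3,c1).
row 4 has {3,5}; column 1 has {1,2,3,4} — only 6 is left for (r4,c1).
row 4 has {3,5,6}; column 2 has {2,3,4,5} — only 1 is left for (r4,c2).
row 4 has {1,3,5,6}; column 3 has {1,2,3,5,6} — only 4 is left for (r4,c3).
row 4 has {1,3,4,5,6}; column 5 has {1,3,4,5,6} — only 2 is left for (r4,c5).
row 5 has {1,2,3,4}; column 1 has {1,2,3,4,6} — only 5 is left for (r5,c1).
row 5 has {1,2,3,4,5}; column 2 has {1,2,3,4,5} — only 6 is left for (r5,c2).

4 5 6 1 3 2 / 1 2 3 5 6 4 / 2 3 5 6 4 1 / 6 1 4 3 2 5 / 5 6 2 4 1 3 / 3 4 1 2 5 6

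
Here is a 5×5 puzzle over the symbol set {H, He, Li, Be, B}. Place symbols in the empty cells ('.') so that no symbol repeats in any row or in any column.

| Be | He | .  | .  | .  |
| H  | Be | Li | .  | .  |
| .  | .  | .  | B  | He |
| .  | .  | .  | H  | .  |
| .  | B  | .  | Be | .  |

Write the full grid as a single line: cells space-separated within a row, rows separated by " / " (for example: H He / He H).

Be He B Li H / H Be Li He B / Li H Be B He / B Li He H Be / He B H Be Li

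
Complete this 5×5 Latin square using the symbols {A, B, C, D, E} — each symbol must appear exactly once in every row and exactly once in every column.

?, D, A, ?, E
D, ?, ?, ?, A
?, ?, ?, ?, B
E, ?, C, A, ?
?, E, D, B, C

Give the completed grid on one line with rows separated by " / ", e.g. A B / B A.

(r1,c4) = C
(r2,c4) = E
(r3,c3) = E
(r3,c4) = D
(r4,c2) = B
(r4,c5) = D
(r5,c1) = A
(r1,c1) = B
(r2,c2) = C
(r2,c3) = B
(r3,c1) = C
(r3,c2) = A

B D A C E / D C B E A / C A E D B / E B C A D / A E D B C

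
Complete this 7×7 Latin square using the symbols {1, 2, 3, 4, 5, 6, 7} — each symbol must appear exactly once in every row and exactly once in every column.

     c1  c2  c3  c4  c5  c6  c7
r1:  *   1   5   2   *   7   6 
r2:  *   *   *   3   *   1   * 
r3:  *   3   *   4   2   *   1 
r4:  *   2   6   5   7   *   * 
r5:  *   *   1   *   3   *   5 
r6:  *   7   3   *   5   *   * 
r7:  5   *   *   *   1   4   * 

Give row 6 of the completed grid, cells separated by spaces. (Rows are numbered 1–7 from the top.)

(r1,c5): row 1 has {1,2,5,6,7}; column 5 has {1,2,3,5,7}, so it must be 4.
(r2,c5): row 2 has {1,3}; column 5 has {1,2,3,4,5,7}, so it must be 6.
(r3,c3): row 3 has {1,2,3,4}; column 3 has {1,3,5,6}, so it must be 7.
(r4,c6): row 4 has {2,5,6,7}; column 6 has {1,4,7}, so it must be 3.
(r4,c7): row 4 has {2,3,5,6,7}; column 7 has {1,5,6}, so it must be 4.
(r6,c7): row 6 has {3,5,7}; column 7 has {1,4,5,6}, so it must be 2.
(r7,c2): row 7 has {1,4,5}; column 2 has {1,2,3,7}, so it must be 6.
(r7,c3): row 7 has {1,4,5,6}; column 3 has {1,3,5,6,7}, so it must be 2.
(r7,c4): row 7 has {1,2,4,5,6}; column 4 has {2,3,4,5}, so it must be 7.
(r7,c7): row 7 has {1,2,4,5,6,7}; column 7 has {1,2,4,5,6}, so it must be 3.
(r1,c1): row 1 has {1,2,4,5,6,7}; column 1 has {5}, so it must be 3.
(r2,c3): row 2 has {1,3,6}; column 3 has {1,2,3,5,6,7}, so it must be 4.
(r2,c7): row 2 has {1,3,4,6}; column 7 has {1,2,3,4,5,6}, so it must be 7.
(r3,c1): row 3 has {1,2,3,4,7}; column 1 has {3,5}, so it must be 6.
(r3,c6): row 3 has {1,2,3,4,6,7}; column 6 has {1,3,4,7}, so it must be 5.
(r4,c1): row 4 has {2,3,4,5,6,7}; column 1 has {3,5,6}, so it must be 1.
(r5,c2): row 5 has {1,3,5}; column 2 has {1,2,3,6,7}, so it must be 4.
(r5,c4): row 5 has {1,3,4,5}; column 4 has {2,3,4,5,7}, so it must be 6.
(r5,c6): row 5 has {1,3,4,5,6}; column 6 has {1,3,4,5,7}, so it must be 2.
(r6,c1): row 6 has {2,3,5,7}; column 1 has {1,3,5,6}, so it must be 4.
(r6,c4): row 6 has {2,3,4,5,7}; column 4 has {2,3,4,5,6,7}, so it must be 1.
(r6,c6): row 6 has {1,2,3,4,5,7}; column 6 has {1,2,3,4,5,7}, so it must be 6.

4 7 3 1 5 6 2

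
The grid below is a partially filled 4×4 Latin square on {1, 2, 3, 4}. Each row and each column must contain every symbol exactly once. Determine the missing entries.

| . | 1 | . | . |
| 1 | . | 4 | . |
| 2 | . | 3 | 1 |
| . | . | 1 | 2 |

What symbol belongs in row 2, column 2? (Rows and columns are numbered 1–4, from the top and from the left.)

2

At row 1, column 3: row 1 has {1}; column 3 has {1,3,4}; that leaves 2.
At row 2, column 4: row 2 has {1,4}; column 4 has {1,2}; that leaves 3.
At row 3, column 2: row 3 has {1,2,3}; column 2 has {1}; that leaves 4.
At row 4, column 2: row 4 has {1,2}; column 2 has {1,4}; that leaves 3.
At row 1, column 4: row 1 has {1,2}; column 4 has {1,2,3}; that leaves 4.
At row 2, column 2: row 2 has {1,3,4}; column 2 has {1,3,4}; that leaves 2.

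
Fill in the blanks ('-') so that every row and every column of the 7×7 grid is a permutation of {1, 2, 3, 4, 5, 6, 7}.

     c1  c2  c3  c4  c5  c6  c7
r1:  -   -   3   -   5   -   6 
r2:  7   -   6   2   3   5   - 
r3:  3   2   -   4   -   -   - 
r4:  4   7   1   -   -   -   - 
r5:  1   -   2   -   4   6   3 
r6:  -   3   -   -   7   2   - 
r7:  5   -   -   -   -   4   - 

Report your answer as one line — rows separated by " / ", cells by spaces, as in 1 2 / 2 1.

2 4 3 1 5 7 6 / 7 1 6 2 3 5 4 / 3 2 5 4 6 1 7 / 4 7 1 6 2 3 5 / 1 5 2 7 4 6 3 / 6 3 4 5 7 2 1 / 5 6 7 3 1 4 2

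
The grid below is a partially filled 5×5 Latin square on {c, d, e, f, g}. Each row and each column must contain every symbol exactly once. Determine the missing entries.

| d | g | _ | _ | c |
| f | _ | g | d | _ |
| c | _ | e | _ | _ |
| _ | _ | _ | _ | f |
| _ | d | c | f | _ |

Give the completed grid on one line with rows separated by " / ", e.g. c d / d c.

Cell (r1,c3): row 1 has {c,d,g}; column 3 has {c,e,g} → f.
Cell (r1,c4): row 1 has {c,d,f,g}; column 4 has {d,f} → e.
Cell (r2,c5): row 2 has {d,f,g}; column 5 has {c,f} → e.
Cell (r3,c2): row 3 has {c,e}; column 2 has {d,g} → f.
Cell (r3,c4): row 3 has {c,e,f}; column 4 has {d,e,f} → g.
Cell (r3,c5): row 3 has {c,e,f,g}; column 5 has {c,e,f} → d.
Cell (r4,c3): row 4 has {f}; column 3 has {c,e,f,g} → d.
Cell (r4,c4): row 4 has {d,f}; column 4 has {d,e,f,g} → c.
Cell (r5,c5): row 5 has {c,d,f}; column 5 has {c,d,e,f} → g.
Cell (r2,c2): row 2 has {d,e,f,g}; column 2 has {d,f,g} → c.
Cell (r4,c2): row 4 has {c,d,f}; column 2 has {c,d,f,g} → e.
Cell (r5,c1): row 5 has {c,d,f,g}; column 1 has {c,d,f} → e.
Cell (r4,c1): row 4 has {c,d,e,f}; column 1 has {c,d,e,f} → g.

d g f e c / f c g d e / c f e g d / g e d c f / e d c f g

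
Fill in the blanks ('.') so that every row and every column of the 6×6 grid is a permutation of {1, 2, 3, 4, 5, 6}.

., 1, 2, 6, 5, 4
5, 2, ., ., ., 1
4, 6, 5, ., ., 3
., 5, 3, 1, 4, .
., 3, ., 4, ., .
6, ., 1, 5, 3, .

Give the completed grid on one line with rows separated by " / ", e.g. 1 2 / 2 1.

(r1,c1) = 3
(r2,c4) = 3
(r2,c5) = 6
(r3,c4) = 2
(r3,c5) = 1
(r4,c1) = 2
(r4,c6) = 6
(r5,c1) = 1
(r5,c3) = 6
(r5,c5) = 2
(r5,c6) = 5
(r6,c2) = 4
(r6,c6) = 2
(r2,c3) = 4

3 1 2 6 5 4 / 5 2 4 3 6 1 / 4 6 5 2 1 3 / 2 5 3 1 4 6 / 1 3 6 4 2 5 / 6 4 1 5 3 2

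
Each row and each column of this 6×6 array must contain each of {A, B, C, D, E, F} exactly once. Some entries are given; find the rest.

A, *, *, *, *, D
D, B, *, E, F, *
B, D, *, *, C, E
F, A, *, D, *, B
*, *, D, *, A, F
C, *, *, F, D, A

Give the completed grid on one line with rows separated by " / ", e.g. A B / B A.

(r2,c6): row 2 has {B,D,E,F}; column 6 has {A,B,D,E,F}, so it must be C.
(r3,c4): row 3 has {B,C,D,E}; column 4 has {D,E,F}, so it must be A.
(r4,c5): row 4 has {A,B,D,F}; column 5 has {A,C,D,F}, so it must be E.
(r5,c1): row 5 has {A,D,F}; column 1 has {A,B,C,D,F}, so it must be E.
(r5,c2): row 5 has {A,D,E,F}; column 2 has {A,B,D}, so it must be C.
(r5,c4): row 5 has {A,C,D,E,F}; column 4 has {A,D,E,F}, so it must be B.
(r6,c2): row 6 has {A,C,D,F}; column 2 has {A,B,C,D}, so it must be E.
(r6,c3): row 6 has {A,C,D,E,F}; column 3 has {D}, so it must be B.
(r1,c2): row 1 has {A,D}; column 2 has {A,B,C,D,E}, so it must be F.
(r1,c4): row 1 has {A,D,F}; column 4 has {A,B,D,E,F}, so it must be C.
(r1,c5): row 1 has {A,C,D,F}; column 5 has {A,C,D,E,F}, so it must be B.
(r2,c3): row 2 has {B,C,D,E,F}; column 3 has {B,D}, so it must be A.
(r3,c3): row 3 has {A,B,C,D,E}; column 3 has {A,B,D}, so it must be F.
(r4,c3): row 4 has {A,B,D,E,F}; column 3 has {A,B,D,F}, so it must be C.
(r1,c3): row 1 has {A,B,C,D,F}; column 3 has {A,B,C,D,F}, so it must be E.

A F E C B D / D B A E F C / B D F A C E / F A C D E B / E C D B A F / C E B F D A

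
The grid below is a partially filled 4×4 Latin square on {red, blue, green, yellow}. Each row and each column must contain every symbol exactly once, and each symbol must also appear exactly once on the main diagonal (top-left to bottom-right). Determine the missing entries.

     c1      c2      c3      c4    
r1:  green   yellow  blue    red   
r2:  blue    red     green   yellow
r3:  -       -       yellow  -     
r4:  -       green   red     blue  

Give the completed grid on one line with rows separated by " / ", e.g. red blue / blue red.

green yellow blue red / blue red green yellow / red blue yellow green / yellow green red blue

(r3,c1) = red
(r3,c2) = blue
(r3,c4) = green
(r4,c1) = yellow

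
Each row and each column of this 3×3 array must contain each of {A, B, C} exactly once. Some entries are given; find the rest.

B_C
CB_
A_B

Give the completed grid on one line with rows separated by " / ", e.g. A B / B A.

B A C / C B A / A C B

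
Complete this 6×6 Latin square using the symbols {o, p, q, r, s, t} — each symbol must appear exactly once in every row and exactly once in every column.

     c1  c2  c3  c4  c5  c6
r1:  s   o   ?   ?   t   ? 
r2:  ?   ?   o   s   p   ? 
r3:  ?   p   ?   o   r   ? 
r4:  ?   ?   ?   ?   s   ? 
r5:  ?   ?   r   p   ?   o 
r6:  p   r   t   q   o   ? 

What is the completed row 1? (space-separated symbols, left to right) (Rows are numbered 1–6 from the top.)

s o q r t p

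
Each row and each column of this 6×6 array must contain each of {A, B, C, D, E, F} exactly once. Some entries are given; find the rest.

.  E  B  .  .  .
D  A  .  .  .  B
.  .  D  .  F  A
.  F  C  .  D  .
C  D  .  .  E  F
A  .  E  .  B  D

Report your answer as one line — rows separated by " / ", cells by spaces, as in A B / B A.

F E B D A C / D A F E C B / E B D C F A / B F C A D E / C D A B E F / A C E F B D

(r1,c1) = F
(r1,c6) = C
(r2,c3) = F
(r2,c5) = C
(r4,c6) = E
(r5,c3) = A
(r5,c4) = B
(r6,c2) = C
(r6,c4) = F
(r1,c5) = A
(r2,c4) = E
(r3,c2) = B
(r3,c4) = C
(r4,c1) = B
(r4,c4) = A
(r1,c4) = D
(r3,c1) = E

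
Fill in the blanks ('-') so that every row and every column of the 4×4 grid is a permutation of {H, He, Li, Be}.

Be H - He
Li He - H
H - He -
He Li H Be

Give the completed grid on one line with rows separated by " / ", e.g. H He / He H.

Be H Li He / Li He Be H / H Be He Li / He Li H Be

Cell (r1,c3): row 1 has {H,He,Be}; column 3 has {H,He} → Li.
Cell (r2,c3): row 2 has {H,He,Li}; column 3 has {H,He,Li} → Be.
Cell (r3,c2): row 3 has {H,He}; column 2 has {H,He,Li} → Be.
Cell (r3,c4): row 3 has {H,He,Be}; column 4 has {H,He,Be} → Li.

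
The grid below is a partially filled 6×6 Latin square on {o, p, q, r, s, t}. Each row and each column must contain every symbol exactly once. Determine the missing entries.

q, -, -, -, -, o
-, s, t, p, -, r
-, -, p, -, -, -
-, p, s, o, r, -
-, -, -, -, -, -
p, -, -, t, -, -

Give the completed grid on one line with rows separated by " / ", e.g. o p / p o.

q t r s p o / o s t p q r / r o p q s t / t p s o r q / s q o r t p / p r q t o s

Cell (r1,c3): row 1 has {o,q}; column 3 has {p,s,t} → r.
Cell (r1,c4): row 1 has {o,q,r}; column 4 has {o,p,t} → s.
Cell (r2,c1): row 2 has {p,r,s,t}; column 1 has {p,q} → o.
Cell (r2,c5): row 2 has {o,p,r,s,t}; column 5 has {r} → q.
Cell (r4,c1): row 4 has {o,p,r,s}; column 1 has {o,p,q} → t.
Cell (r4,c6): row 4 has {o,p,r,s,t}; column 6 has {o,r} → q.
Cell (r6,c6): row 6 has {p,t}; column 6 has {o,q,r} → s.
Cell (r1,c2): row 1 has {o,q,r,s}; column 2 has {p,s} → t.
Cell (r1,c5): row 1 has {o,q,r,s,t}; column 5 has {q,r} → p.
Cell (r3,c6): row 3 has {p}; column 6 has {o,q,r,s} → t.
Cell (r5,c6): row 5 is empty so far; column 6 has {o,q,r,s,t} → p.
Cell (r6,c5): row 6 has {p,s,t}; column 5 has {p,q,r} → o.
Cell (r3,c5): row 3 has {p,t}; column 5 has {o,p,q,r} → s.
Cell (r5,c5): row 5 has {p}; column 5 has {o,p,q,r,s} → t.
Cell (r6,c3): row 6 has {o,p,s,t}; column 3 has {p,r,s,t} → q.
Cell (r3,c1): row 3 has {p,s,t}; column 1 has {o,p,q,t} → r.
Cell (r3,c4): row 3 has {p,r,s,t}; column 4 has {o,p,s,t} → q.
Cell (r5,c1): row 5 has {p,t}; column 1 has {o,p,q,r,t} → s.
Cell (r5,c3): row 5 has {p,s,t}; column 3 has {p,q,r,s,t} → o.
Cell (r5,c4): row 5 has {o,p,s,t}; column 4 has {o,p,q,s,t} → r.
Cell (r6,c2): row 6 has {o,p,q,s,t}; column 2 has {p,s,t} → r.
Cell (r3,c2): row 3 has {p,q,r,s,t}; column 2 has {p,r,s,t} → o.
Cell (r5,c2): row 5 has {o,p,r,s,t}; column 2 has {o,p,r,s,t} → q.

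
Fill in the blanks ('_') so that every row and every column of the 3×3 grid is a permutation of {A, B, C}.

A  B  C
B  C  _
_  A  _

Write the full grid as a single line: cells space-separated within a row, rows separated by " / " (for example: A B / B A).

A B C / B C A / C A B

At row 2, column 3: row 2 has {B,C}; column 3 has {C}; that leaves A.
At row 3, column 1: row 3 has {A}; column 1 has {A,B}; that leaves C.
At row 3, column 3: row 3 has {A,C}; column 3 has {A,C}; that leaves B.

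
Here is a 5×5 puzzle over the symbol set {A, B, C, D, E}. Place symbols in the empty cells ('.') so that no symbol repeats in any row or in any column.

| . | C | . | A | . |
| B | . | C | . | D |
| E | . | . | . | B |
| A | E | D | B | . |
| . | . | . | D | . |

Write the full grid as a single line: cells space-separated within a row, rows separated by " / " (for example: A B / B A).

D C B A E / B A C E D / E D A C B / A E D B C / C B E D A

At row 1, column 1: row 1 has {A,C}; column 1 has {A,B,E}; that leaves D.
At row 1, column 5: row 1 has {A,C,D}; column 5 has {B,D}; that leaves E.
At row 2, column 2: row 2 has {B,C,D}; column 2 has {C,E}; that leaves A.
At row 2, column 4: row 2 has {A,B,C,D}; column 4 has {A,B,D}; that leaves E.
At row 3, column 2: row 3 has {B,E}; column 2 has {A,C,E}; that leaves D.
At row 3, column 3: row 3 has {B,D,E}; column 3 has {C,D}; that leaves A.
At row 3, column 4: row 3 has {A,B,D,E}; column 4 has {A,B,D,E}; that leaves C.
At row 4, column 5: row 4 has {A,B,D,E}; column 5 has {B,D,E}; that leaves C.
At row 5, column 1: row 5 has {D}; column 1 has {A,B,D,E}; that leaves C.
At row 5, column 2: row 5 has {C,D}; column 2 has {A,C,D,E}; that leaves B.
At row 5, column 3: row 5 has {B,C,D}; column 3 has {A,C,D}; that leaves E.
At row 5, column 5: row 5 has {B,C,D,E}; column 5 has {B,C,D,E}; that leaves A.
At row 1, column 3: row 1 has {A,C,D,E}; column 3 has {A,C,D,E}; that leaves B.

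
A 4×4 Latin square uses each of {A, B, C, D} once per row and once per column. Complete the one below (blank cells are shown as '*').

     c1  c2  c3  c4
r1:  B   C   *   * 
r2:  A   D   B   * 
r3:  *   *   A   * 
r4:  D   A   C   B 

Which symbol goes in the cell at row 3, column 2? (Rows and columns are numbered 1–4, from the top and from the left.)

B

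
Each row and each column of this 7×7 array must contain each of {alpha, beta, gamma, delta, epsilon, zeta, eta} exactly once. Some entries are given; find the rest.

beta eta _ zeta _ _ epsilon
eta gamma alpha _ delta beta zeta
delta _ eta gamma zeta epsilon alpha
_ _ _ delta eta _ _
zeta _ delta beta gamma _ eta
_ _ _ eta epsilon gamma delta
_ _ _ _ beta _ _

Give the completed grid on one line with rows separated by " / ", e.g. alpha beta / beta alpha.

beta eta gamma zeta alpha delta epsilon / eta gamma alpha epsilon delta beta zeta / delta beta eta gamma zeta epsilon alpha / gamma alpha epsilon delta eta zeta beta / zeta epsilon delta beta gamma alpha eta / alpha zeta beta eta epsilon gamma delta / epsilon delta zeta alpha beta eta gamma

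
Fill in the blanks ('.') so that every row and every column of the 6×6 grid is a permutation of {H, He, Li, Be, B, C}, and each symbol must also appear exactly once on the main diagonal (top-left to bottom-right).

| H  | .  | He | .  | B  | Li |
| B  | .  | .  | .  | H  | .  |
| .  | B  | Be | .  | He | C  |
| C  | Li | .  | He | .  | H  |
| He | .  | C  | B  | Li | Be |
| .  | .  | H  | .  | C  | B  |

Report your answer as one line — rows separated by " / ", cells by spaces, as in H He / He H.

H Be He C B Li / B C Li Be H He / Li B Be H He C / C Li B He Be H / He H C B Li Be / Be He H Li C B

(r2,c2) = C
(r2,c3) = Li
(r2,c4) = Be
(r2,c6) = He
(r3,c1) = Li
(r3,c4) = H
(r4,c3) = B
(r4,c5) = Be
(r5,c2) = H
(r6,c1) = Be
(r6,c2) = He
(r6,c4) = Li
(r1,c2) = Be
(r1,c4) = C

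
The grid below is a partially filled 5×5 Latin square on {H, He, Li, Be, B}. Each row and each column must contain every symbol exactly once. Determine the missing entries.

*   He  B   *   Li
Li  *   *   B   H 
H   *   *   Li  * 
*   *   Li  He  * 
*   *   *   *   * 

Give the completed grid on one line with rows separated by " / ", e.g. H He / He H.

(r1,c1): row 1 has {He,Li,B}; column 1 has {H,Li}, so it must be Be.
(r1,c4): row 1 has {He,Li,Be,B}; column 4 has {He,Li,B}, so it must be H.
(r2,c2): row 2 has {H,Li,B}; column 2 has {He}, so it must be Be.
(r2,c3): row 2 has {H,Li,Be,B}; column 3 has {Li,B}, so it must be He.
(r3,c2): row 3 has {H,Li}; column 2 has {He,Be}, so it must be B.
(r3,c3): row 3 has {H,Li,B}; column 3 has {He,Li,B}, so it must be Be.
(r3,c5): row 3 has {H,Li,Be,B}; column 5 has {H,Li}, so it must be He.
(r4,c1): row 4 has {He,Li}; column 1 has {H,Li,Be}, so it must be B.
(r4,c2): row 4 has {He,Li,B}; column 2 has {He,Be,B}, so it must be H.
(r4,c5): row 4 has {H,He,Li,B}; column 5 has {H,He,Li}, so it must be Be.
(r5,c1): row 5 is empty so far; column 1 has {H,Li,Be,B}, so it must be He.
(r5,c2): row 5 has {He}; column 2 has {H,He,Be,B}, so it must be Li.
(r5,c3): row 5 has {He,Li}; column 3 has {He,Li,Be,B}, so it must be H.
(r5,c4): row 5 has {H,He,Li}; column 4 has {H,He,Li,B}, so it must be Be.
(r5,c5): row 5 has {H,He,Li,Be}; column 5 has {H,He,Li,Be}, so it must be B.

Be He B H Li / Li Be He B H / H B Be Li He / B H Li He Be / He Li H Be B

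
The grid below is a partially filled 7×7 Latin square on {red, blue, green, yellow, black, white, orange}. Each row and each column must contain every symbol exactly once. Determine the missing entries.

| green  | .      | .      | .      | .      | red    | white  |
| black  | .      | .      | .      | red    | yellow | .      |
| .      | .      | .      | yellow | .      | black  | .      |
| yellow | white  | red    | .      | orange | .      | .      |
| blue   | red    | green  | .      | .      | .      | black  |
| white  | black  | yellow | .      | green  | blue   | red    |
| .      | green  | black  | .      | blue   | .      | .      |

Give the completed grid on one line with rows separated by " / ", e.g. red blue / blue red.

green yellow orange blue black red white / black blue white green red yellow orange / red orange blue yellow white black green / yellow white red black orange green blue / blue red green white yellow orange black / white black yellow orange green blue red / orange green black red blue white yellow

(r3,c5) = white
(r4,c6) = green
(r4,c7) = blue
(r5,c5) = yellow
(r6,c4) = orange
(r1,c5) = black
(r4,c4) = black
(r5,c4) = white
(r5,c6) = orange
(r7,c4) = red
(r7,c6) = white
(r1,c4) = blue
(r2,c4) = green
(r2,c7) = orange
(r3,c7) = green
(r7,c1) = orange
(r7,c7) = yellow
(r1,c3) = orange
(r2,c2) = blue
(r2,c3) = white
(r3,c1) = red
(r3,c2) = orange
(r3,c3) = blue
(r1,c2) = yellow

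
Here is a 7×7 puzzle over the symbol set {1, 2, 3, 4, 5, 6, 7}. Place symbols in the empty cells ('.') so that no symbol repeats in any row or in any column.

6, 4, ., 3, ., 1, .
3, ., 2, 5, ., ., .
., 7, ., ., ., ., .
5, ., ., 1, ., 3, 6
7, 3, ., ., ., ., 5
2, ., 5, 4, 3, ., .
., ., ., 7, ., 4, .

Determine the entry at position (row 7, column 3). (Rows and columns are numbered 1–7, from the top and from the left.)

row 1 has {1,3,4,6}; column 3 has {2,5} — only 7 is left for (r1,c3).
row 1 has {1,3,4,6,7}; column 7 has {5,6} — only 2 is left for (r1,c7).
row 4 has {1,3,5,6}; column 2 has {3,4,7} — only 2 is left for (r4,c2).
row 4 has {1,2,3,5,6}; column 3 has {2,5,7} — only 4 is left for (r4,c3).
row 4 has {1,2,3,4,5,6}; column 5 has {3} — only 7 is left for (r4,c5).
row 7 has {4,7}; column 1 has {2,3,5,6,7} — only 1 is left for (r7,c1).
row 7 has {1,4,7}; column 7 has {2,5,6} — only 3 is left for (r7,c7).
row 1 has {1,2,3,4,6,7}; column 5 has {3,7} — only 5 is left for (r1,c5).
row 3 has {7}; column 1 has {1,2,3,5,6,7} — only 4 is left for (r3,c1).
row 3 has {4,7}; column 7 has {2,3,5,6} — only 1 is left for (r3,c7).
row 6 has {2,3,4,5}; column 7 has {1,2,3,5,6} — only 7 is left for (r6,c7).
row 7 has {1,3,4,7}; column 3 has {2,4,5,7} — only 6 is left for (r7,c3).

6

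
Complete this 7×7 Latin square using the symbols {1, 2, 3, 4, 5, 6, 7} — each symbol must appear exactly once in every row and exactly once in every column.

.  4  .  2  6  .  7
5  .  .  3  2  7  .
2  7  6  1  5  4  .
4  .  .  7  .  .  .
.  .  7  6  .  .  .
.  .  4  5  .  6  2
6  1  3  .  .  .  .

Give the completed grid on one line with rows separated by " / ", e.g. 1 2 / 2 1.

1 4 5 2 6 3 7 / 5 6 1 3 2 7 4 / 2 7 6 1 5 4 3 / 4 5 2 7 3 1 6 / 3 2 7 6 4 5 1 / 7 3 4 5 1 6 2 / 6 1 3 4 7 2 5

(r2,c2): row 2 has {2,3,5,7}; column 2 has {1,4,7}, so it must be 6.
(r2,c3): row 2 has {2,3,5,6,7}; column 3 has {3,4,6,7}, so it must be 1.
(r2,c7): row 2 has {1,2,3,5,6,7}; column 7 has {2,7}, so it must be 4.
(r3,c7): row 3 has {1,2,4,5,6,7}; column 7 has {2,4,7}, so it must be 3.
(r6,c2): row 6 has {2,4,5,6}; column 2 has {1,4,6,7}, so it must be 3.
(r7,c4): row 7 has {1,3,6}; column 4 has {1,2,3,5,6,7}, so it must be 4.
(r7,c5): row 7 has {1,3,4,6}; column 5 has {2,5,6}, so it must be 7.
(r7,c7): row 7 has {1,3,4,6,7}; column 7 has {2,3,4,7}, so it must be 5.
(r1,c3): row 1 has {2,4,6,7}; column 3 has {1,3,4,6,7}, so it must be 5.
(r4,c3): row 4 has {4,7}; column 3 has {1,3,4,5,6,7}, so it must be 2.
(r5,c7): row 5 has {6,7}; column 7 has {2,3,4,5,7}, so it must be 1.
(r6,c5): row 6 has {2,3,4,5,6}; column 5 has {2,5,6,7}, so it must be 1.
(r7,c6): row 7 has {1,3,4,5,6,7}; column 6 has {4,6,7}, so it must be 2.
(r4,c2): row 4 has {2,4,7}; column 2 has {1,3,4,6,7}, so it must be 5.
(r4,c5): row 4 has {2,4,5,7}; column 5 has {1,2,5,6,7}, so it must be 3.
(r4,c6): row 4 has {2,3,4,5,7}; column 6 has {2,4,6,7}, so it must be 1.
(r4,c7): row 4 has {1,2,3,4,5,7}; column 7 has {1,2,3,4,5,7}, so it must be 6.
(r5,c1): row 5 has {1,6,7}; column 1 has {2,4,5,6}, so it must be 3.
(r5,c2): row 5 has {1,3,6,7}; column 2 has {1,3,4,5,6,7}, so it must be 2.
(r5,c5): row 5 has {1,2,3,6,7}; column 5 has {1,2,3,5,6,7}, so it must be 4.
(r5,c6): row 5 has {1,2,3,4,6,7}; column 6 has {1,2,4,6,7}, so it must be 5.
(r6,c1): row 6 has {1,2,3,4,5,6}; column 1 has {2,3,4,5,6}, so it must be 7.
(r1,c1): row 1 has {2,4,5,6,7}; column 1 has {2,3,4,5,6,7}, so it must be 1.
(r1,c6): row 1 has {1,2,4,5,6,7}; column 6 has {1,2,4,5,6,7}, so it must be 3.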